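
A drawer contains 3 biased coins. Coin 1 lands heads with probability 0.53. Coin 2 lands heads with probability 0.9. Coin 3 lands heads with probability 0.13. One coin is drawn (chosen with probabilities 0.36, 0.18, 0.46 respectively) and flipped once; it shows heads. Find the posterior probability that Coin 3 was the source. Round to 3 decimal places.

Posterior probability ≈ 0.145

P(heads|C1) = 0.53; P(heads|C2) = 0.9; P(heads|C3) = 0.13.
Prior × likelihood for each source: 0.36·0.53=0.1908, 0.18·0.9=0.1620, 0.46·0.13=0.05980. Summing gives P(heads) = 0.41260.
P(Coin 3 | heads) = 0.05980 / 0.41260 = 0.145.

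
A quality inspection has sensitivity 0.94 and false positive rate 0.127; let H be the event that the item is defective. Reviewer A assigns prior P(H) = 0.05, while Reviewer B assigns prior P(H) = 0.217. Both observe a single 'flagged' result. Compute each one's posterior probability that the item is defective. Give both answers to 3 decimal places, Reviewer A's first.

The likelihood ratio for a 'flagged' result is 0.94/0.127 = 7.4016.
Reviewer A: prior odds 0.05/0.95 = 0.052632; posterior odds 0.38956; posterior probability 0.280.
Reviewer B: prior odds 0.217/0.783 = 0.27714; posterior odds 2.0513; posterior probability 0.672.

Reviewer A: 0.280; Reviewer B: 0.672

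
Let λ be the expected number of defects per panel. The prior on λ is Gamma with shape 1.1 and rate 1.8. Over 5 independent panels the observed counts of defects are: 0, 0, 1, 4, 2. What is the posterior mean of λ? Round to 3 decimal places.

The Poisson likelihood adds the total count to the shape and the number of exposure periods to the rate. Here ∑xᵢ = 7 and n = 5, so shape 1.1→8.1 and rate 1.8→6.8.
E[λ | data] = 8.1/6.8 = 1.191.

Posterior mean ≈ 1.191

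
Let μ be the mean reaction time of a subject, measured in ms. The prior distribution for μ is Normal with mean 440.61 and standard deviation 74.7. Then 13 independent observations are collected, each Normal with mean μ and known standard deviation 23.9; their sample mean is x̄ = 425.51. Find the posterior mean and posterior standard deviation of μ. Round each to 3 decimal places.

Posterior mean ≈ 425.628; posterior SD ≈ 6.603

Prior precision 1/τ₀² = 1/74.7² = 0.00017921; data precision n/σ² = 13/23.9² = 0.0227587.
Posterior precision = 0.00017921 + 0.0227587 = 0.0229379, giving posterior SD = 1/√0.0229379 = 6.603.
Posterior mean = (0.00017921·440.61 + 0.0227587·425.51) / 0.0229379 = 425.628.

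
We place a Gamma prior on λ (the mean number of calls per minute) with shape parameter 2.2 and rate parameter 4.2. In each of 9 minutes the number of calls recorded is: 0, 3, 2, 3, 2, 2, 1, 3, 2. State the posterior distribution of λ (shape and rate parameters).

Posterior: Gamma(shape=20.2, rate=13.2)

Total count ∑xᵢ = 18 over n = 9 minutes.
Gamma is conjugate to the Poisson likelihood: posterior is Gamma(shape = 2.2+18 = 20.2, rate = 4.2+9 = 13.2).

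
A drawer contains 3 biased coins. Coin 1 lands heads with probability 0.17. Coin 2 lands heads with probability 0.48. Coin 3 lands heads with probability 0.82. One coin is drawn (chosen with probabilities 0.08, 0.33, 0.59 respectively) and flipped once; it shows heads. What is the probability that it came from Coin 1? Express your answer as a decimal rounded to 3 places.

Tabulate prior·likelihood by source: [1] prior 0.08, lik 0.17, product 0.01360; [2] prior 0.33, lik 0.48, product 0.1584; [3] prior 0.59, lik 0.82, product 0.4838.
Normalizing constant = 0.65580; the posterior for Coin 1 is its product over the sum, 0.01360/0.65580 = 0.021.

Posterior probability ≈ 0.021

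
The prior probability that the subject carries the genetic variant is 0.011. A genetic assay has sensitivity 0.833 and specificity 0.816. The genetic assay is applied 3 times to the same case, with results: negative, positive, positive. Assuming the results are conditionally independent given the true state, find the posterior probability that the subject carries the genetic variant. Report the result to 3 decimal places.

Let H be the event that the subject carries the genetic variant; start with P(H) = 0.011. P('positive'|H) = 0.833, P('positive'|¬H) = 0.184.
Update on result 1 ('negative'): P(H) ← 0.167·0.0110 / (0.167·0.0110 + 0.816·0.9890) = 0.0018370/0.80886 = 0.0023.
Update on result 2 ('positive'): P(H) ← 0.833·0.0023 / (0.833·0.0023 + 0.184·0.9977) = 0.0018918/0.18547 = 0.0102.
Update on result 3 ('positive'): P(H) ← 0.833·0.0102 / (0.833·0.0102 + 0.184·0.9898) = 0.0084965/0.19062 = 0.0446.

Posterior P(H) ≈ 0.045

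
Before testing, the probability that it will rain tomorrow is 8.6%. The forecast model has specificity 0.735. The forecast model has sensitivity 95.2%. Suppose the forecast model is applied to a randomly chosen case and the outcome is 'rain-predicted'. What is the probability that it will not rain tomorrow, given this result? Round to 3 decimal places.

Let H be the event that it will rain tomorrow. P(H) = 0.086, so P(¬H) = 0.914. With E the 'rain-predicted' result, P(E|H) = 0.952 and P(E|¬H) = 0.265.
P(E) = 0.952·0.086 + 0.265·0.914 = 0.081872 + 0.24221 = 0.32408.
By Bayes' theorem, P(H|E) = 0.081872 / 0.32408 = 0.253. Hence P(¬H|E) = 1 − 0.253 = 0.747.

P(¬H | E) ≈ 0.747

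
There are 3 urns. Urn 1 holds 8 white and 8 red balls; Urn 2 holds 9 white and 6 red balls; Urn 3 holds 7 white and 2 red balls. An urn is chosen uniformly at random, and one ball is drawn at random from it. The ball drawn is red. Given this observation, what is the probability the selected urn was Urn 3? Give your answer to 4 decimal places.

Posterior probability ≈ 0.1980

Tabulate prior·likelihood by source: [1] prior 0.333333, lik 0.5, product 0.1667; [2] prior 0.333333, lik 0.4, product 0.1333; [3] prior 0.333333, lik 0.2222, product 0.07407.
Normalizing constant = 0.37407; the posterior for Urn 3 is its product over the sum, 0.07407/0.37407 = 0.1980.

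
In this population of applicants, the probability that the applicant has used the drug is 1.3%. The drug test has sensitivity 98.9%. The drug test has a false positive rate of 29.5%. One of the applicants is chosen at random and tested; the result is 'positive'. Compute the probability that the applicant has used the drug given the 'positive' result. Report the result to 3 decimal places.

P(H | E) ≈ 0.042

Write H for 'the applicant has used the drug'. Prior odds H:¬H = 0.013/0.987 = 0.013171. For the 'positive' outcome, the likelihood ratio is 0.989/0.295 = 3.3525.
Posterior odds = 0.013171 × 3.3525 = 0.044157, so P(H|E) = 0.044157/(1+0.044157) = 0.042.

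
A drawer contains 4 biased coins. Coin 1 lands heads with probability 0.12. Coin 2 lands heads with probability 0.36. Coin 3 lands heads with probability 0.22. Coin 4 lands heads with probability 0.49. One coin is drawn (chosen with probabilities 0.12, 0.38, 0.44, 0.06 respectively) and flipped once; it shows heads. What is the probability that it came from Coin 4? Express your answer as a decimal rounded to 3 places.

Tabulate prior·likelihood by source: [1] prior 0.12, lik 0.12, product 0.01440; [2] prior 0.38, lik 0.36, product 0.1368; [3] prior 0.44, lik 0.22, product 0.09680; [4] prior 0.06, lik 0.49, product 0.02940.
Normalizing constant = 0.27740; the posterior for Coin 4 is its product over the sum, 0.02940/0.27740 = 0.106.

Posterior probability ≈ 0.106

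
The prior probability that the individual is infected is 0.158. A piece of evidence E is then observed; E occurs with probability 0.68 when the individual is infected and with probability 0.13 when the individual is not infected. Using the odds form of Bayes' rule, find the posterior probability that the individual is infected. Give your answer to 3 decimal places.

Prior odds = 0.158/(1−0.158) = 0.18765.
Likelihood ratio for E = 0.68/0.13 = 5.2308.
Posterior odds = prior odds × LR = 0.98155.
Posterior probability = odds/(1+odds) = 0.98155/1.9815 = 0.495.

Posterior probability ≈ 0.495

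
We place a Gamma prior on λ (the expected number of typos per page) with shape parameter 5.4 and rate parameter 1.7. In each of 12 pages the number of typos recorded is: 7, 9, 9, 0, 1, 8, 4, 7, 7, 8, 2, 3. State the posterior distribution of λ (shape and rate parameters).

The Poisson likelihood adds the total count to the shape and the number of exposure periods to the rate. Here ∑xᵢ = 65 and n = 12, so shape 5.4→70.4 and rate 1.7→13.7.

Posterior: Gamma(shape=70.4, rate=13.7)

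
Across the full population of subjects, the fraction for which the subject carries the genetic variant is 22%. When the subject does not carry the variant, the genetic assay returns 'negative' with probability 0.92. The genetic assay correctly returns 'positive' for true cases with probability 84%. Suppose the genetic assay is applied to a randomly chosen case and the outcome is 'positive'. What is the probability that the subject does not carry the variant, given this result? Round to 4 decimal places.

P(¬H | E) ≈ 0.2524

Let H be the event that the subject carries the genetic variant. P(H) = 0.22, so P(¬H) = 0.78. With E the 'positive' result, P(E|H) = 0.84 and P(E|¬H) = 0.08.
P(E) = 0.84·0.22 + 0.08·0.78 = 0.18480 + 0.062400 = 0.24720.
By Bayes' theorem, P(H|E) = 0.18480 / 0.24720 = 0.7476. Hence P(¬H|E) = 1 − 0.7476 = 0.2524.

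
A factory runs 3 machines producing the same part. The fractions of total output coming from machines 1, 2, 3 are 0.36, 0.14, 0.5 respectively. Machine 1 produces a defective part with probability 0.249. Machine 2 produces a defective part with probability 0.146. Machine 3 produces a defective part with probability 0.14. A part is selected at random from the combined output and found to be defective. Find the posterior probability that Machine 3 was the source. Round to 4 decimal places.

Posterior probability ≈ 0.3887

Tabulate prior·likelihood by source: [1] prior 0.36, lik 0.249, product 0.08964; [2] prior 0.14, lik 0.146, product 0.02044; [3] prior 0.5, lik 0.14, product 0.07000.
Normalizing constant = 0.18008; the posterior for Machine 3 is its product over the sum, 0.07000/0.18008 = 0.3887.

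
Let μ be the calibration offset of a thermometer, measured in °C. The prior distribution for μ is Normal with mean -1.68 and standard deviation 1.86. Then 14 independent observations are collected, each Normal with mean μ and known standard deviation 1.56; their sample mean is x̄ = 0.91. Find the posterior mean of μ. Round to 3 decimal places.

Posterior mean ≈ 0.786

Prior precision 1/τ₀² = 1/1.86² = 0.289051; data precision n/σ² = 14/1.56² = 5.75279.
Posterior precision = 0.289051 + 5.75279 = 6.04184.
Posterior mean = (0.289051·-1.68 + 5.75279·0.91) / 6.04184 = 0.786.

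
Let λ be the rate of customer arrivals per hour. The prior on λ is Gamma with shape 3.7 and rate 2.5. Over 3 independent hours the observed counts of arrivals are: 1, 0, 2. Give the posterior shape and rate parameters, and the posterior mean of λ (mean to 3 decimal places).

Posterior: Gamma(shape=6.7, rate=5.5); mean ≈ 1.218

The Poisson likelihood adds the total count to the shape and the number of exposure periods to the rate. Here ∑xᵢ = 3 and n = 3, so shape 3.7→6.7 and rate 2.5→5.5.
Posterior mean = shape/rate = 6.7/5.5 = 1.218.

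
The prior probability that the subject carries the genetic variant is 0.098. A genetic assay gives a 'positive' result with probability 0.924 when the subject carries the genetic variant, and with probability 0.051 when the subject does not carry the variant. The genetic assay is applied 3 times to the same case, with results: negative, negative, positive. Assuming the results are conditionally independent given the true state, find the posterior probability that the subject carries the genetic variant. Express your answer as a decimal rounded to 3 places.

Posterior P(H) ≈ 0.012

Let H be the event that the subject carries the genetic variant; start with P(H) = 0.098. P('positive'|H) = 0.924, P('positive'|¬H) = 0.051.
Update on result 1 ('negative'): P(H) ← 0.076·0.0980 / (0.076·0.0980 + 0.949·0.9020) = 0.0074480/0.86345 = 0.0086.
Update on result 2 ('negative'): P(H) ← 0.076·0.0086 / (0.076·0.0086 + 0.949·0.9914) = 0.00065557/0.94147 = 0.0007.
Update on result 3 ('positive'): P(H) ← 0.924·0.0007 / (0.924·0.0007 + 0.051·0.9993) = 0.00064340/0.051608 = 0.0125.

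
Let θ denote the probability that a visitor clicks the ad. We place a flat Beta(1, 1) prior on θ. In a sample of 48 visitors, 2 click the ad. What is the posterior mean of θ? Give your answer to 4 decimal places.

Posterior mean ≈ 0.0600

The binomial likelihood is conjugate to the Beta prior: with 2 successes and 46 failures, the posterior is Beta(1+2, 1+46) = Beta(3, 47).
E[θ | data] = 3/(3+47) = 0.0600.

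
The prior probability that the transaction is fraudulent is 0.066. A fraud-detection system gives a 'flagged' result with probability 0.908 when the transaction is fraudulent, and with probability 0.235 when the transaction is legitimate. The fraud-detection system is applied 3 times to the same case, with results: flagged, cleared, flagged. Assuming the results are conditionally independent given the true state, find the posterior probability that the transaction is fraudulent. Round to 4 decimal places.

Posterior P(H) ≈ 0.1126

Let H be the event that the transaction is fraudulent; start with P(H) = 0.066. P('flagged'|H) = 0.908, P('flagged'|¬H) = 0.235.
Update on result 1 ('flagged'): P(H) ← 0.908·0.0660 / (0.908·0.0660 + 0.235·0.9340) = 0.059928/0.27942 = 0.2145.
Update on result 2 ('cleared'): P(H) ← 0.092·0.2145 / (0.092·0.2145 + 0.765·0.7855) = 0.019732/0.62066 = 0.0318.
Update on result 3 ('flagged'): P(H) ← 0.908·0.0318 / (0.908·0.0318 + 0.235·0.9682) = 0.028867/0.25640 = 0.1126.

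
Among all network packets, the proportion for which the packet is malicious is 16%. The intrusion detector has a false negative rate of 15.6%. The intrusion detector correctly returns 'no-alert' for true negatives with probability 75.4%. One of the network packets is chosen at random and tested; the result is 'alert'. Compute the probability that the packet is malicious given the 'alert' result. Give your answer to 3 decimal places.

P(H | E) ≈ 0.395

Let H be the event that the packet is malicious. P(H) = 0.16, so P(¬H) = 0.84. With E the 'alert' result, P(E|H) = 0.844 and P(E|¬H) = 0.246.
P(E) = 0.844·0.16 + 0.246·0.84 = 0.13504 + 0.20664 = 0.34168.
By Bayes' theorem, P(H|E) = 0.13504 / 0.34168 = 0.395.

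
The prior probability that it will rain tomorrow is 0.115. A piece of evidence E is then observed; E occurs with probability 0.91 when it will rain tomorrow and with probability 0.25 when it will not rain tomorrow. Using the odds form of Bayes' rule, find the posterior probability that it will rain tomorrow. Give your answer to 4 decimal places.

Posterior probability ≈ 0.3211

Prior odds = 0.115/(1−0.115) = 0.12994.
Likelihood ratio for E = 0.91/0.25 = 3.6400.
Posterior odds = prior odds × LR = 0.47299.
Posterior probability = odds/(1+odds) = 0.47299/1.4730 = 0.3211.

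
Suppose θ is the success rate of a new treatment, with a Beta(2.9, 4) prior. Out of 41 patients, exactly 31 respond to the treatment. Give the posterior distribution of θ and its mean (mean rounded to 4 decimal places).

Posterior: Beta(33.9, 14); mean ≈ 0.7077

Observing 31 successes and 10 failures updates Beta(2.9, 4) by adding the success and failure counts to the two shape parameters: α = 2.9+31 = 33.9, β = 4+10 = 14.
E[θ | data] = 33.9/(33.9+14) = 0.7077.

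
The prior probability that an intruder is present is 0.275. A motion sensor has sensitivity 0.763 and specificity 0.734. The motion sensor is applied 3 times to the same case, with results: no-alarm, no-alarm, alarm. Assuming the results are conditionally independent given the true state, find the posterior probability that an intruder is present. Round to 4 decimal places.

Posterior P(H) ≈ 0.1019

With H the event that an intruder is present, the joint likelihood of the observed sequence is P(data|H) = 0.237·0.237·0.763 = 0.042857 and P(data|¬H) = 0.734·0.734·0.266 = 0.14331.
Bayes: P(H|data) = 0.275·0.042857 / (0.275·0.042857 + 0.725·0.14331) = 0.011786/0.11568 = 0.1019.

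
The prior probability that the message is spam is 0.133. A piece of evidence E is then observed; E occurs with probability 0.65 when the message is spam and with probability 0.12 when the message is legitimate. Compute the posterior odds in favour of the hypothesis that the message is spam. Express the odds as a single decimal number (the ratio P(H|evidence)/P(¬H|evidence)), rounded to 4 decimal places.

Posterior odds ≈ 0.8309

Prior odds = 0.133/(1−0.133) = 0.15340. In log-odds, ln(0.15340) = -1.8747.
Add log likelihood ratio: ln(5.4167) = 1.6895.
Posterior log-odds = -0.18521, so posterior odds = exp(-0.18521) = 0.83093.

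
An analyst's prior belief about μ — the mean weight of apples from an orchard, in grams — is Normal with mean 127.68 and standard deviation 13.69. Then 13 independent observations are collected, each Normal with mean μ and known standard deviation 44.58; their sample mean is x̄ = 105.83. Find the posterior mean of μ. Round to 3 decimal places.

Posterior mean ≈ 115.646

Prior precision 1/τ₀² = 1/13.69² = 0.00533572; data precision n/σ² = 13/44.58² = 0.00654129.
Posterior precision = 0.00533572 + 0.00654129 = 0.0118770.
Posterior mean = (0.00533572·127.68 + 0.00654129·105.83) / 0.0118770 = 115.646.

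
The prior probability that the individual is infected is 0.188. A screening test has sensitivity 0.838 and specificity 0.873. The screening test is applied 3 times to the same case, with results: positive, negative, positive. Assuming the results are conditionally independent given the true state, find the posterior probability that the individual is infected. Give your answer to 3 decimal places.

Posterior P(H) ≈ 0.652

With H the event that the individual is infected, the joint likelihood of the observed sequence is P(data|H) = 0.838·0.162·0.838 = 0.11376 and P(data|¬H) = 0.127·0.873·0.127 = 0.014081.
Bayes: P(H|data) = 0.188·0.11376 / (0.188·0.11376 + 0.812·0.014081) = 0.021388/0.032821 = 0.6516.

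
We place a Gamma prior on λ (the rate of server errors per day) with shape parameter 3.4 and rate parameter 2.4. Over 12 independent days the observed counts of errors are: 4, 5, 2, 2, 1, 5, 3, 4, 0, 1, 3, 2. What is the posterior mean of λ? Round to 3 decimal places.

Posterior mean ≈ 2.458

Total count ∑xᵢ = 32 over n = 12 days.
Gamma is conjugate to the Poisson likelihood: posterior is Gamma(shape = 3.4+32 = 35.4, rate = 2.4+12 = 14.4).
E[λ | data] = 35.4/14.4 = 2.458.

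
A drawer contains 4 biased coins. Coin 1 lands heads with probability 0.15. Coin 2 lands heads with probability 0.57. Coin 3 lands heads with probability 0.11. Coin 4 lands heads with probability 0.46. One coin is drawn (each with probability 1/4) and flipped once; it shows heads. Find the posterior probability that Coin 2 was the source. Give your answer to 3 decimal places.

Posterior probability ≈ 0.442

P(heads|C1) = 0.15; P(heads|C2) = 0.57; P(heads|C3) = 0.11; P(heads|C4) = 0.46.
Prior × likelihood for each source: 0.25·0.15=0.03750, 0.25·0.57=0.1425, 0.25·0.11=0.02750, 0.25·0.46=0.1150. Summing gives P(heads) = 0.32250.
P(Coin 2 | heads) = 0.1425 / 0.32250 = 0.442.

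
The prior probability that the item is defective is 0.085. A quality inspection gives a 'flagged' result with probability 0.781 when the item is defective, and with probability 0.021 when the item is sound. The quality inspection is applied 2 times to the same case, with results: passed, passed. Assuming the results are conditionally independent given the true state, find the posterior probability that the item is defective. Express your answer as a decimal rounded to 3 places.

With H the event that the item is defective, the joint likelihood of the observed sequence is P(data|H) = 0.219·0.219 = 0.047961 and P(data|¬H) = 0.979·0.979 = 0.95844.
Bayes: P(H|data) = 0.085·0.047961 / (0.085·0.047961 + 0.915·0.95844) = 0.0040767/0.88105 = 0.0046.

Posterior P(H) ≈ 0.005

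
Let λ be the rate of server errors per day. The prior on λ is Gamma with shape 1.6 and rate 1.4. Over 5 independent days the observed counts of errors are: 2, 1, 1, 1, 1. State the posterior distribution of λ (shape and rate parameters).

Posterior: Gamma(shape=7.6, rate=6.4)

The Poisson likelihood adds the total count to the shape and the number of exposure periods to the rate. Here ∑xᵢ = 6 and n = 5, so shape 1.6→7.6 and rate 1.4→6.4.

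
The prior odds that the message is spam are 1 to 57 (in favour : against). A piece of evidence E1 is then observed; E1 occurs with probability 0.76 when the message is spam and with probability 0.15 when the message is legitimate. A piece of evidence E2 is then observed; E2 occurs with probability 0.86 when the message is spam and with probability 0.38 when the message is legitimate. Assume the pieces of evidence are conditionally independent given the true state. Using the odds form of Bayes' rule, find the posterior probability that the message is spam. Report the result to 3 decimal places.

Posterior probability ≈ 0.167

Prior odds = 1/57 = 0.017544.
Likelihood ratio for E1 = 0.76/0.15 = 5.0667.
Likelihood ratio for E2 = 0.86/0.38 = 2.2632.
Posterior odds = prior odds × LR₁ × LR₂ = 0.20117.
Posterior probability = odds/(1+odds) = 0.20117/1.2012 = 0.167.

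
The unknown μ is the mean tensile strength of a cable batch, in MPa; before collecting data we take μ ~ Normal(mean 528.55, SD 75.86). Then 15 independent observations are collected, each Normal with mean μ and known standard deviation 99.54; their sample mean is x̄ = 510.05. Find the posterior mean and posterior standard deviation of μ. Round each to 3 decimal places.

Posterior mean ≈ 511.955; posterior SD ≈ 24.342

Prior precision 1/τ₀² = 1/75.86² = 0.00017377; data precision n/σ² = 15/99.54² = 0.00151390.
Posterior precision = 0.00017377 + 0.00151390 = 0.00168767, giving posterior SD = 1/√0.00168767 = 24.342.
Posterior mean = (0.00017377·528.55 + 0.00151390·510.05) / 0.00168767 = 511.955.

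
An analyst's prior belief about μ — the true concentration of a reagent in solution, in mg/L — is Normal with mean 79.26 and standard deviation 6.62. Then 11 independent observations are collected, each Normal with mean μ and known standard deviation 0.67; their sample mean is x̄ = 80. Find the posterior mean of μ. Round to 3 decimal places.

Posterior mean ≈ 79.999

With known σ, the Normal prior is conjugate. Weight on the data is w = (n/σ²)/(n/σ² + 1/τ₀²) = 24.5043/(24.5043+0.0228183) = 0.99907.
Posterior mean = w·x̄ + (1−w)·μ₀ = 0.99907·80 + 0.00093033·79.26 = 79.999.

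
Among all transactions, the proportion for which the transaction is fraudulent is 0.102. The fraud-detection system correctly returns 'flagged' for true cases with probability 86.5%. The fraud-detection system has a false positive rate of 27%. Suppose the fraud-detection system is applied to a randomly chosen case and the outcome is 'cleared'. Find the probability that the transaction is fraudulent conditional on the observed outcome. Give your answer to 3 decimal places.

P(H | E) ≈ 0.021

Write H for 'the transaction is fraudulent'. Prior odds H:¬H = 0.102/0.898 = 0.11359. For the 'cleared' outcome, the likelihood ratio is 0.135/0.73 = 0.18493.
Posterior odds = 0.11359 × 0.18493 = 0.021006, so P(H|E) = 0.021006/(1+0.021006) = 0.021.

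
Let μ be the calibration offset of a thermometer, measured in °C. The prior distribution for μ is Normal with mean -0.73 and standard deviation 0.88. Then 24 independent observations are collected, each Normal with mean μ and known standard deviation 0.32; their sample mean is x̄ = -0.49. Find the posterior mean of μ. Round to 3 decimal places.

Posterior mean ≈ -0.491

With known σ, the Normal prior is conjugate. Weight on the data is w = (n/σ²)/(n/σ² + 1/τ₀²) = 234.375/(234.375+1.29132) = 0.99452.
Posterior mean = w·x̄ + (1−w)·μ₀ = 0.99452·-0.49 + 0.0054795·-0.73 = -0.491.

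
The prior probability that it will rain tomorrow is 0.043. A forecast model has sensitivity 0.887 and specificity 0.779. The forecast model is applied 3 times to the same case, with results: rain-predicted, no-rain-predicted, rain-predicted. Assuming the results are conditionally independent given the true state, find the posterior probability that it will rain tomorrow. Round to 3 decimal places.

Posterior P(H) ≈ 0.095

Let H be the event that it will rain tomorrow; start with P(H) = 0.043. P('rain-predicted'|H) = 0.887, P('rain-predicted'|¬H) = 0.221.
Update on result 1 ('rain-predicted'): P(H) ← 0.887·0.0430 / (0.887·0.0430 + 0.221·0.9570) = 0.038141/0.24964 = 0.1528.
Update on result 2 ('no-rain-predicted'): P(H) ← 0.113·0.1528 / (0.113·0.1528 + 0.779·0.8472) = 0.017265/0.67725 = 0.0255.
Update on result 3 ('rain-predicted'): P(H) ← 0.887·0.0255 / (0.887·0.0255 + 0.221·0.9745) = 0.022612/0.23798 = 0.0950.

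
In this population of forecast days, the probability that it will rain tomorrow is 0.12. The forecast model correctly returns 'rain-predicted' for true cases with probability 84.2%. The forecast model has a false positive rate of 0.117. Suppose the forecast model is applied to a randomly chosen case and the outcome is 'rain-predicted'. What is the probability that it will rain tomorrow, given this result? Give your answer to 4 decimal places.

Let H be the event that it will rain tomorrow. P(H) = 0.12, so P(¬H) = 0.88. With E the 'rain-predicted' result, P(E|H) = 0.842 and P(E|¬H) = 0.117.
P(E) = 0.842·0.12 + 0.117·0.88 = 0.10104 + 0.10296 = 0.20400.
By Bayes' theorem, P(H|E) = 0.10104 / 0.20400 = 0.4953.

P(H | E) ≈ 0.4953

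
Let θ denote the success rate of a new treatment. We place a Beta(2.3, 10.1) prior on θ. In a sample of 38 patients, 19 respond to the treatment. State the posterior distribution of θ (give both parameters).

Posterior: Beta(21.3, 29.1)

Observing 19 successes and 19 failures updates Beta(2.3, 10.1) by adding the success and failure counts to the two shape parameters: α = 2.3+19 = 21.3, β = 10.1+19 = 29.1.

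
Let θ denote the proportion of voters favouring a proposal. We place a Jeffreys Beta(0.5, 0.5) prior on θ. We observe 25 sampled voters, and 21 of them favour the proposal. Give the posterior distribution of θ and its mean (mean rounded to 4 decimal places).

Posterior: Beta(21.5, 4.5); mean ≈ 0.8269

The binomial likelihood is conjugate to the Beta prior: with 21 successes and 4 failures, the posterior is Beta(0.5+21, 0.5+4) = Beta(21.5, 4.5).
E[θ | data] = 21.5/(21.5+4.5) = 0.8269.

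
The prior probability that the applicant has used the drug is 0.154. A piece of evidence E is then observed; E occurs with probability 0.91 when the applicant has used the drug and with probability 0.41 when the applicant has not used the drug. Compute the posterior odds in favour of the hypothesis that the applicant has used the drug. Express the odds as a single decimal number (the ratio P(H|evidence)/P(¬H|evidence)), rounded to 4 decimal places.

Prior odds = 0.154/(1−0.154) = 0.18203. In log-odds, ln(0.18203) = -1.7036.
Add log likelihood ratio: ln(2.2195) = 0.79729.
Posterior log-odds = -0.90628, so posterior odds = exp(-0.90628) = 0.40402.

Posterior odds ≈ 0.4040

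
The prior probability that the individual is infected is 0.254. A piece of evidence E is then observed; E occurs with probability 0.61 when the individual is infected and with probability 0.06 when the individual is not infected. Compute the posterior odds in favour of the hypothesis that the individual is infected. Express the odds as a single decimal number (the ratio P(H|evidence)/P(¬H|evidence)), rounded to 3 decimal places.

Prior odds = 0.254/(1−0.254) = 0.34048. In log-odds, ln(0.34048) = -1.0774.
Add log likelihood ratio: ln(10.167) = 2.3191.
Posterior log-odds = 1.2417, so posterior odds = exp(1.2417) = 3.4616.

Posterior odds ≈ 3.462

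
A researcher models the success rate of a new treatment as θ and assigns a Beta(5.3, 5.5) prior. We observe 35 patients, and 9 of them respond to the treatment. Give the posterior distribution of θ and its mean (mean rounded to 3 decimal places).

Observing 9 successes and 26 failures updates Beta(5.3, 5.5) by adding the success and failure counts to the two shape parameters: α = 5.3+9 = 14.3, β = 5.5+26 = 31.5.
E[θ | data] = 14.3/(14.3+31.5) = 0.312.

Posterior: Beta(14.3, 31.5); mean ≈ 0.312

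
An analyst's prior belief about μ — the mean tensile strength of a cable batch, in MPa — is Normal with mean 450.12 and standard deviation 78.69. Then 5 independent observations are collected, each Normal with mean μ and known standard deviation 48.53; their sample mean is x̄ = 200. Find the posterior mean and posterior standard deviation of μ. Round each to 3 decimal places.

Prior precision 1/τ₀² = 1/78.69² = 0.00016150; data precision n/σ² = 5/48.53² = 0.00212300.
Posterior precision = 0.00016150 + 0.00212300 = 0.00228449, giving posterior SD = 1/√0.00228449 = 20.922.
Posterior mean = (0.00016150·450.12 + 0.00212300·200) / 0.00228449 = 217.682.

Posterior mean ≈ 217.682; posterior SD ≈ 20.922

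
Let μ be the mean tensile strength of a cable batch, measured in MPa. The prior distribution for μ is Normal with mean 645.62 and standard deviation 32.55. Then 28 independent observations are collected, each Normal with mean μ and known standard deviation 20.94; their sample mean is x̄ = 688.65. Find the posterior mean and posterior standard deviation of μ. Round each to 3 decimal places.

Prior precision 1/τ₀² = 1/32.55² = 0.00094384; data precision n/σ² = 28/20.94² = 0.0638564.
Posterior precision = 0.00094384 + 0.0638564 = 0.0648003, giving posterior SD = 1/√0.0648003 = 3.928.
Posterior mean = (0.00094384·645.62 + 0.0638564·688.65) / 0.0648003 = 688.023.

Posterior mean ≈ 688.023; posterior SD ≈ 3.928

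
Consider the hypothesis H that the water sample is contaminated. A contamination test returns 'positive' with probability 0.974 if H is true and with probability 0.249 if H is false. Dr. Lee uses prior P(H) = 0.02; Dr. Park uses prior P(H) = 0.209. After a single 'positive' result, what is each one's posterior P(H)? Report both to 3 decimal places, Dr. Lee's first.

Dr. Lee: 0.074; Dr. Park: 0.508

P('+'|H) = 0.974, P('+'|¬H) = 0.249.
Dr. Lee: numerator 0.974·0.02 = 0.019480; evidence = 0.019480+0.249·0.98 = 0.26350; posterior = 0.074.
Dr. Park: numerator 0.974·0.209 = 0.20357; evidence = 0.20357+0.249·0.791 = 0.40053; posterior = 0.508.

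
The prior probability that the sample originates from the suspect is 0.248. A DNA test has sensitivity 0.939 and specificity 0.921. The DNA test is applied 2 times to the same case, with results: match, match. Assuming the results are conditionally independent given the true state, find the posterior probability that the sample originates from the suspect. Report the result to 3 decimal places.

Posterior P(H) ≈ 0.979

With H the event that the sample originates from the suspect, the joint likelihood of the observed sequence is P(data|H) = 0.939·0.939 = 0.88172 and P(data|¬H) = 0.079·0.079 = 0.0062410.
Bayes: P(H|data) = 0.248·0.88172 / (0.248·0.88172 + 0.752·0.0062410) = 0.21867/0.22336 = 0.9790.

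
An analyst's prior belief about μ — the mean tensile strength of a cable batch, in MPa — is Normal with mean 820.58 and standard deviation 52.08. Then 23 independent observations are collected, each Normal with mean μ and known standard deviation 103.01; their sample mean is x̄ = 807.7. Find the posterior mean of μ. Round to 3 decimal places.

Posterior mean ≈ 809.572

Prior precision 1/τ₀² = 1/52.08² = 0.00036869; data precision n/σ² = 23/103.01² = 0.00216755.
Posterior precision = 0.00036869 + 0.00216755 = 0.00253624.
Posterior mean = (0.00036869·820.58 + 0.00216755·807.7) / 0.00253624 = 809.572.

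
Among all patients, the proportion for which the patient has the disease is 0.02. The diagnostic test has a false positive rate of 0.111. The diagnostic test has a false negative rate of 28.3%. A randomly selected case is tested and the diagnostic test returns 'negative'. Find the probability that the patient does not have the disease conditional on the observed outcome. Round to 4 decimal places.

P(¬H | E) ≈ 0.9935

Write H for 'the patient has the disease'. Prior odds H:¬H = 0.02/0.98 = 0.020408. For the 'negative' outcome, the likelihood ratio is 0.283/0.889 = 0.31834.
Posterior odds = 0.020408 × 0.31834 = 0.0064966, so P(H|E) = 0.0064966/(1+0.0064966) = 0.0065. Then P(¬H|E) = 1 − 0.0065 = 0.9935.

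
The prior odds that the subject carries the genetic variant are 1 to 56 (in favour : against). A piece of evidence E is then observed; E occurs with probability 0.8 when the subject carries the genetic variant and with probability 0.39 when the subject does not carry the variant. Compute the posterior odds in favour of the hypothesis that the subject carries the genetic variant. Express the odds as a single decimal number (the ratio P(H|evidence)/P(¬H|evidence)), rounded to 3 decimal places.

Posterior odds ≈ 0.037

Prior odds = 1/56 = 0.017857.
Likelihood ratio for E = 0.8/0.39 = 2.0513.
Posterior odds = prior odds × LR = 0.036630.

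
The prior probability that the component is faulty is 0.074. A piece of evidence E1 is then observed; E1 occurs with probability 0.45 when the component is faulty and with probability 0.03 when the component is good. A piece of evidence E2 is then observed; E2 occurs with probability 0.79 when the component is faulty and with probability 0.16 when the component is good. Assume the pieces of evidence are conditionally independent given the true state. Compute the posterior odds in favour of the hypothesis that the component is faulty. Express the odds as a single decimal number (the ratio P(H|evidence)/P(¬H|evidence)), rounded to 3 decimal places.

Posterior odds ≈ 5.919

Prior odds = 0.074/(1−0.074) = 0.079914. In log-odds, ln(0.079914) = -2.5268.
Add log likelihood ratios: ln(15.000) + ln(4.9375) = 4.3049.
Posterior log-odds = 1.7781, so posterior odds = exp(1.7781) = 5.9186.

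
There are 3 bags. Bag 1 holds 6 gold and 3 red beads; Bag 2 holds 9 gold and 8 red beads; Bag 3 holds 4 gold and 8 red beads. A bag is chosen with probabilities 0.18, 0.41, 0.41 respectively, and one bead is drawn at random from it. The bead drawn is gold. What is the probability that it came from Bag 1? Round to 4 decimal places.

Posterior probability ≈ 0.2533

P(gold|Bag 1) = 0.6667; P(gold|Bag 2) = 0.5294; P(gold|Bag 3) = 0.3333.
Prior × likelihood for each source: 0.18·0.6667=0.1200, 0.41·0.5294=0.2171, 0.41·0.3333=0.1367. Summing gives P(gold) = 0.47373.
P(Bag 1 | gold) = 0.1200 / 0.47373 = 0.2533.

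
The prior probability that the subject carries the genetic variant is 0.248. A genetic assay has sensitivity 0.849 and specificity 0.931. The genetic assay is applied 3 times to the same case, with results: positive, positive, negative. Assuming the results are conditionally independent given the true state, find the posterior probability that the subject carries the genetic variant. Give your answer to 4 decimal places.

Posterior P(H) ≈ 0.8901

With H the event that the subject carries the genetic variant, the joint likelihood of the observed sequence is P(data|H) = 0.849·0.849·0.151 = 0.10884 and P(data|¬H) = 0.069·0.069·0.931 = 0.0044325.
Bayes: P(H|data) = 0.248·0.10884 / (0.248·0.10884 + 0.752·0.0044325) = 0.026993/0.030326 = 0.8901.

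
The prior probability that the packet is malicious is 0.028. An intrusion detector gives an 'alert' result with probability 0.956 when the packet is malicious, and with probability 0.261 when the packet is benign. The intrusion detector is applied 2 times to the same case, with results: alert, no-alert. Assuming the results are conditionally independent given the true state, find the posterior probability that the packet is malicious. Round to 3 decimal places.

With H the event that the packet is malicious, the joint likelihood of the observed sequence is P(data|H) = 0.956·0.044 = 0.042064 and P(data|¬H) = 0.261·0.739 = 0.19288.
Bayes: P(H|data) = 0.028·0.042064 / (0.028·0.042064 + 0.972·0.19288) = 0.0011778/0.18866 = 0.0062.

Posterior P(H) ≈ 0.006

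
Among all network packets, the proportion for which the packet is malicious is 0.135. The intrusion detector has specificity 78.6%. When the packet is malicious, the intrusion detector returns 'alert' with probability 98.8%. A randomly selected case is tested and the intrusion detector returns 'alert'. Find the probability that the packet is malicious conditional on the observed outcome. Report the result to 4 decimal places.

P(H | E) ≈ 0.4188

Write H for 'the packet is malicious'. Prior odds H:¬H = 0.135/0.865 = 0.15607. For the 'alert' outcome, the likelihood ratio is 0.988/0.214 = 4.6168.
Posterior odds = 0.15607 × 4.6168 = 0.72054, so P(H|E) = 0.72054/(1+0.72054) = 0.4188.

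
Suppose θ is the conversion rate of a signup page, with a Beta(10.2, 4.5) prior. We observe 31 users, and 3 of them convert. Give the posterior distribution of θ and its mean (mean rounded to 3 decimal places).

Posterior: Beta(13.2, 32.5); mean ≈ 0.289

Observing 3 successes and 28 failures updates Beta(10.2, 4.5) by adding the success and failure counts to the two shape parameters: α = 10.2+3 = 13.2, β = 4.5+28 = 32.5.
E[θ | data] = 13.2/(13.2+32.5) = 0.289.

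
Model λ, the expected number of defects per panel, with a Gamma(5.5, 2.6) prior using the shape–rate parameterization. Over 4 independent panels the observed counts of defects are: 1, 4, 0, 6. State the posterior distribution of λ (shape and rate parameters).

Posterior: Gamma(shape=16.5, rate=6.6)

Total count ∑xᵢ = 11 over n = 4 panels.
Gamma is conjugate to the Poisson likelihood: posterior is Gamma(shape = 5.5+11 = 16.5, rate = 2.6+4 = 6.6).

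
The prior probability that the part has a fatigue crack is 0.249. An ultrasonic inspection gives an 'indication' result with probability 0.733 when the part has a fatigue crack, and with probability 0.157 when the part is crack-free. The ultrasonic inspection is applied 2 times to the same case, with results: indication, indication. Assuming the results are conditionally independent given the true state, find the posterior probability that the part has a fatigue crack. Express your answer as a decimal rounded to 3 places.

Posterior P(H) ≈ 0.878

Let H be the event that the part has a fatigue crack; start with P(H) = 0.249. P('indication'|H) = 0.733, P('indication'|¬H) = 0.157.
Update on result 1 ('indication'): P(H) ← 0.733·0.2490 / (0.733·0.2490 + 0.157·0.7510) = 0.18252/0.30042 = 0.6075.
Update on result 2 ('indication'): P(H) ← 0.733·0.6075 / (0.733·0.6075 + 0.157·0.3925) = 0.44532/0.50694 = 0.8785.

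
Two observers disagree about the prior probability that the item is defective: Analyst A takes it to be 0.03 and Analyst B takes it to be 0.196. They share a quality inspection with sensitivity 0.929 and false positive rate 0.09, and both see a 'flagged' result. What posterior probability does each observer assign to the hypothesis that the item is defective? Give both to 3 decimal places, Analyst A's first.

Analyst A: 0.242; Analyst B: 0.716

The likelihood ratio for a 'flagged' result is 0.929/0.09 = 10.322.
Analyst A: prior odds 0.03/0.97 = 0.030928; posterior odds 0.31924; posterior probability 0.242.
Analyst B: prior odds 0.196/0.804 = 0.24378; posterior odds 2.5164; posterior probability 0.716.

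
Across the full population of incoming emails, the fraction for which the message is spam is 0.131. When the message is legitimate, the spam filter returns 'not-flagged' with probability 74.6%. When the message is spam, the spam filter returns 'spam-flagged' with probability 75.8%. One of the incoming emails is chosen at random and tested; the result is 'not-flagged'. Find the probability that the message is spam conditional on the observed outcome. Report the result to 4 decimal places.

Write H for 'the message is spam'. Prior odds H:¬H = 0.131/0.869 = 0.15075. For the 'not-flagged' outcome, the likelihood ratio is 0.242/0.746 = 0.32440.
Posterior odds = 0.15075 × 0.32440 = 0.048902, so P(H|E) = 0.048902/(1+0.048902) = 0.0466.

P(H | E) ≈ 0.0466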